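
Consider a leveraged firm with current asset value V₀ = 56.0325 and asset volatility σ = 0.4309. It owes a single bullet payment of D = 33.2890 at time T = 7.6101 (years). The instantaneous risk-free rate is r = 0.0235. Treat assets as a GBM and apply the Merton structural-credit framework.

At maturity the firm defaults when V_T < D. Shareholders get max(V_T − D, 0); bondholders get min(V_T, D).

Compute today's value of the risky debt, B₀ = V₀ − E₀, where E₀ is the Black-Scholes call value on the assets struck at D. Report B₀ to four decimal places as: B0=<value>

B0=20.4900

d₁ = [ln(V₀/D) + (r + σ²/2)T] / (σ√T)
   = [ln(56.0325/33.2890) + (0.0235 + 0.5·0.4309²)·7.6101] / (0.4309·√7.6101)
   = [0.520705 + 0.885339] / 1.188698 = 1.182843
d₂ = d₁ − σ√T = 1.182843 − 1.188698 = -0.005855
N(d₁) = 0.881564,  N(d₂) = 0.497664,  e^(−rT) = 0.836242
E₀ = V₀·N(d₁) − D·e^(−rT)·N(d₂)
   = 56.0325·0.881564 − 33.2890·0.836242·0.497664 = 35.542451
B₀ = V₀ − E₀ = 56.0325 − 35.542451 = 20.490049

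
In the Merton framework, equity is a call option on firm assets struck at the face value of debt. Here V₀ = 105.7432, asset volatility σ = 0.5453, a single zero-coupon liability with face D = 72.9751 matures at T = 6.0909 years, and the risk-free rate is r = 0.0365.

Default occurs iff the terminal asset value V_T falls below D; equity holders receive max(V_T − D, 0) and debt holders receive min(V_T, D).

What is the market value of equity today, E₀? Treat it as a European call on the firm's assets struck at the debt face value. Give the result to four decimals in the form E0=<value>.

d₁ = [ln(V₀/D) + (r + σ²/2)T] / (σ√T)
   = [ln(105.7432/72.9751) + (0.0365 + 0.5·0.5453²)·6.0909] / (0.5453·√6.0909)
   = [0.370895 + 1.127889] / 1.345787 = 1.113686
d₂ = d₁ − σ√T = 1.113686 − 1.345787 = -0.232101
N(d₁) = 0.867293,  N(d₂) = 0.408230,  e^(−rT) = 0.800661
E₀ = V₀·N(d₁) − D·e^(−rT)·N(d₂)
   = 105.7432·0.867293 − 72.9751·0.800661·0.408230 = 67.858161

E0=67.8582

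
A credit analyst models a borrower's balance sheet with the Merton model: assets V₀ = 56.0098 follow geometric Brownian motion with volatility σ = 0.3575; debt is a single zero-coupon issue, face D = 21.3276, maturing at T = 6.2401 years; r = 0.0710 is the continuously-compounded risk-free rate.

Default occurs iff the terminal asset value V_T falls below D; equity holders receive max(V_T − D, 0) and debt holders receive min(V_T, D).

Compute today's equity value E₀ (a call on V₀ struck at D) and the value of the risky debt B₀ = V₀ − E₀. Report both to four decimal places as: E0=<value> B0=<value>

E0=42.8795 B0=13.1303

d₁ = [ln(V₀/D) + (r + σ²/2)T] / (σ√T)
   = [ln(56.0098/21.3276) + (0.0710 + 0.5·0.3575²)·6.2401] / (0.3575·√6.2401)
   = [0.965525 + 0.841809] / 0.893042 = 2.023795
d₂ = d₁ − σ√T = 2.023795 − 0.893042 = 1.130753
N(d₁) = 0.978504,  N(d₂) = 0.870920,  e^(−rT) = 0.642077
E₀ = V₀·N(d₁) − D·e^(−rT)·N(d₂)
   = 56.0098·0.978504 − 21.3276·0.642077·0.870920 = 42.879483
B₀ = V₀ − E₀ = 56.0098 − 42.879483 = 13.130317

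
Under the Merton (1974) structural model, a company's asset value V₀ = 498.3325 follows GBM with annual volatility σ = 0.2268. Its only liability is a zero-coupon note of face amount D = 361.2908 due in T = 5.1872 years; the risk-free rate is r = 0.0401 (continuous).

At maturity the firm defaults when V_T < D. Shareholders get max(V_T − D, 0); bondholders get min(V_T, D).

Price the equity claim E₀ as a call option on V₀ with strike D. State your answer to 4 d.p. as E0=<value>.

d₁ = [ln(V₀/D) + (r + σ²/2)T] / (σ√T)
   = [ln(498.3325/361.2908) + (0.0401 + 0.5·0.2268²)·5.1872] / (0.2268·√5.1872)
   = [0.321584 + 0.341417] / 0.516547 = 1.283526
d₂ = d₁ − σ√T = 1.283526 − 0.516547 = 0.766980
N(d₁) = 0.900346,  N(d₂) = 0.778453,  e^(−rT) = 0.812202
E₀ = V₀·N(d₁) − D·e^(−rT)·N(d₂)
   = 498.3325·0.900346 − 361.2908·0.812202·0.778453 = 220.241684

E0=220.2417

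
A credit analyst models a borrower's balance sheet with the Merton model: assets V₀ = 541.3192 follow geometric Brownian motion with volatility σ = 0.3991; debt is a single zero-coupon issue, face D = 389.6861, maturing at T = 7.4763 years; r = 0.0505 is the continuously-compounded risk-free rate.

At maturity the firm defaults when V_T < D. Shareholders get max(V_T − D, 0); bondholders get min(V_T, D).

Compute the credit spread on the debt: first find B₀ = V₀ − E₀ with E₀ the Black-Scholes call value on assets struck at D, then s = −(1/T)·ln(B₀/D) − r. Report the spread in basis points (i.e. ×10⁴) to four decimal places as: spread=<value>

d₁ = [ln(V₀/D) + (r + σ²/2)T] / (σ√T)
   = [ln(541.3192/389.6861) + (0.0505 + 0.5·0.3991²)·7.4763] / (0.3991·√7.4763)
   = [0.328668 + 0.972969] / 1.091252 = 1.192792
d₂ = d₁ − σ√T = 1.192792 − 1.091252 = 0.101539
N(d₁) = 0.883524,  N(d₂) = 0.540439,  e^(−rT) = 0.685537
E₀ = V₀·N(d₁) − D·e^(−rT)·N(d₂)
   = 541.3192·0.883524 − 389.6861·0.685537·0.540439 = 333.893685
B₀ = V₀ − E₀ = 541.3192 − 333.893685 = 207.425515
spread = −(1/T)·ln(B₀/D) − r = −(1/7.4763)·ln(207.425515/389.6861) − 0.0505 = 0.03384242
in basis points: 0.03384242 × 10⁴ = 338.4242 bp

spread=338.4242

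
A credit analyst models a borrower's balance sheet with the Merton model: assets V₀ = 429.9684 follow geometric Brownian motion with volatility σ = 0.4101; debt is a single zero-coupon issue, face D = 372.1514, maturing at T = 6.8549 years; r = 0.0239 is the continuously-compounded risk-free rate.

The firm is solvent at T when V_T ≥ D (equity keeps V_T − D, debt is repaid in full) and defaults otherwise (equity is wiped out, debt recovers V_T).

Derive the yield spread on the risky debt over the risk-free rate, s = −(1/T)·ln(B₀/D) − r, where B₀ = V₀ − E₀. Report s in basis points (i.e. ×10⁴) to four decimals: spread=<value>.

d₁ = [ln(V₀/D) + (r + σ²/2)T] / (σ√T)
   = [ln(429.9684/372.1514) + (0.0239 + 0.5·0.4101²)·6.8549] / (0.4101·√6.8549)
   = [0.144411 + 0.740268] / 1.073718 = 0.823939
d₂ = d₁ − σ√T = 0.823939 − 1.073718 = -0.249779
N(d₁) = 0.795013,  N(d₂) = 0.401379,  e^(−rT) = 0.848885
E₀ = V₀·N(d₁) − D·e^(−rT)·N(d₂)
   = 429.9684·0.795013 − 372.1514·0.848885·0.401379 = 215.029338
B₀ = V₀ − E₀ = 429.9684 − 215.029338 = 214.939062
spread = −(1/T)·ln(B₀/D) − r = −(1/6.8549)·ln(214.939062/372.1514) − 0.0239 = 0.05618085
in basis points: 0.05618085 × 10⁴ = 561.8085 bp

spread=561.8085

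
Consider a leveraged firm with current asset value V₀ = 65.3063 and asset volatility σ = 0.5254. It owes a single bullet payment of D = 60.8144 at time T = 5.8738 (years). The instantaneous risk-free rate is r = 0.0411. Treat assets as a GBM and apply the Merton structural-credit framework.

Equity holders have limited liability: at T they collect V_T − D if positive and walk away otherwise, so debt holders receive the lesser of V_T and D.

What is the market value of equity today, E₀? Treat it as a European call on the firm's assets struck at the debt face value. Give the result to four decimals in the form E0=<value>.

E0=36.3576

d₁ = [ln(V₀/D) + (r + σ²/2)T] / (σ√T)
   = [ln(65.3063/60.8144) + (0.0411 + 0.5·0.5254²)·5.8738] / (0.5254·√5.8738)
   = [0.071262 + 1.052130] / 1.273355 = 0.882230
d₂ = d₁ − σ√T = 0.882230 − 1.273355 = -0.391126
N(d₁) = 0.811174,  N(d₂) = 0.347852,  e^(−rT) = 0.785517
E₀ = V₀·N(d₁) − D·e^(−rT)·N(d₂)
   = 65.3063·0.811174 − 60.8144·0.785517·0.347852 = 36.357597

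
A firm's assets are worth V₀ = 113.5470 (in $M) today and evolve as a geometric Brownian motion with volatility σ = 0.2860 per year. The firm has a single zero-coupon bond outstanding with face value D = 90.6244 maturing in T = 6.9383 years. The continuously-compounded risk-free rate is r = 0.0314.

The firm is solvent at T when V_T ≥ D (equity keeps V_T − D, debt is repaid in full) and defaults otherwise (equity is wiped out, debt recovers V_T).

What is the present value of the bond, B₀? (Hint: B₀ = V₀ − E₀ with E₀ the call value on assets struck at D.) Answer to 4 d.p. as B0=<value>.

B0=61.5435

d₁ = [ln(V₀/D) + (r + σ²/2)T] / (σ√T)
   = [ln(113.5470/90.6244) + (0.0314 + 0.5·0.2860²)·6.9383] / (0.2860·√6.9383)
   = [0.225493 + 0.501625] / 0.753343 = 0.965190
d₂ = d₁ − σ√T = 0.965190 − 0.753343 = 0.211847
N(d₁) = 0.832775,  N(d₂) = 0.583887,  e^(−rT) = 0.804236
E₀ = V₀·N(d₁) − D·e^(−rT)·N(d₂)
   = 113.5470·0.832775 − 90.6244·0.804236·0.583887 = 52.003459
B₀ = V₀ − E₀ = 113.5470 − 52.003459 = 61.543541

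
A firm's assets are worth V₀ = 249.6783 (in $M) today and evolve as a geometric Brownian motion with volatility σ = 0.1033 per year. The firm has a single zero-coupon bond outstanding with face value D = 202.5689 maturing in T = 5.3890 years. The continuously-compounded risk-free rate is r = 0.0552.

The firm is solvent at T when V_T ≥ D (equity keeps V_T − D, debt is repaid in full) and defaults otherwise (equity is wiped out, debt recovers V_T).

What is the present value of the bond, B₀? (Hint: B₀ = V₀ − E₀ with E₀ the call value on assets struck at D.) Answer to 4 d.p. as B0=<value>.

B0=150.1577

d₁ = [ln(V₀/D) + (r + σ²/2)T] / (σ√T)
   = [ln(249.6783/202.5689) + (0.0552 + 0.5·0.1033²)·5.3890] / (0.1033·√5.3890)
   = [0.209093 + 0.326226] / 0.239803 = 2.232328
d₂ = d₁ − σ√T = 2.232328 − 0.239803 = 1.992525
N(d₁) = 0.987203,  N(d₂) = 0.976843,  e^(−rT) = 0.742693
E₀ = V₀·N(d₁) − D·e^(−rT)·N(d₂)
   = 249.6783·0.987203 − 202.5689·0.742693·0.976843 = 99.520644
B₀ = V₀ − E₀ = 249.6783 − 99.520644 = 150.157656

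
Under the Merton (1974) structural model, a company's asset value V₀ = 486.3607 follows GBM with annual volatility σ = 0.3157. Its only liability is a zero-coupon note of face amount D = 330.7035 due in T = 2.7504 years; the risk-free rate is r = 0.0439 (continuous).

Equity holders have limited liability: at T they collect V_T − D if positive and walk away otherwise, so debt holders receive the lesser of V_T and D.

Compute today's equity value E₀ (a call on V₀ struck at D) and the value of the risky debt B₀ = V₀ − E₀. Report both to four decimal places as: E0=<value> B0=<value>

E0=210.4176 B0=275.9431

d₁ = [ln(V₀/D) + (r + σ²/2)T] / (σ√T)
   = [ln(486.3607/330.7035) + (0.0439 + 0.5·0.3157²)·2.7504] / (0.3157·√2.7504)
   = [0.385728 + 0.257804] / 0.523567 = 1.229130
d₂ = d₁ − σ√T = 1.229130 − 0.523567 = 0.705563
N(d₁) = 0.890488,  N(d₂) = 0.759770,  e^(−rT) = 0.886262
E₀ = V₀·N(d₁) − D·e^(−rT)·N(d₂)
   = 486.3607·0.890488 − 330.7035·0.886262·0.759770 = 210.417642
B₀ = V₀ − E₀ = 486.3607 − 210.417642 = 275.943058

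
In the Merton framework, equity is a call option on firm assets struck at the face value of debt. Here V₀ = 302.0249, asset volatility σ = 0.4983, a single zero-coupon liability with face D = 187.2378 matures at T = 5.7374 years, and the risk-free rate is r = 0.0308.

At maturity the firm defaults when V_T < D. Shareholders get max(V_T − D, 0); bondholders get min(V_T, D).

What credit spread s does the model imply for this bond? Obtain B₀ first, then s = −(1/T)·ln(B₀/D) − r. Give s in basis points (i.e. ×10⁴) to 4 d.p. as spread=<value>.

d₁ = [ln(V₀/D) + (r + σ²/2)T] / (σ√T)
   = [ln(302.0249/187.2378) + (0.0308 + 0.5·0.4983²)·5.7374] / (0.4983·√5.7374)
   = [0.478130 + 0.889018] / 1.193572 = 1.145426
d₂ = d₁ − σ√T = 1.145426 − 1.193572 = -0.048145
N(d₁) = 0.873984,  N(d₂) = 0.480800,  e^(−rT) = 0.838021
E₀ = V₀·N(d₁) − D·e^(−rT)·N(d₂)
   = 302.0249·0.873984 − 187.2378·0.838021·0.480800 = 188.522837
B₀ = V₀ − E₀ = 302.0249 − 188.522837 = 113.502063
spread = −(1/T)·ln(B₀/D) − r = −(1/5.7374)·ln(113.502063/187.2378) − 0.0308 = 0.05644482
in basis points: 0.05644482 × 10⁴ = 564.4482 bp

spread=564.4482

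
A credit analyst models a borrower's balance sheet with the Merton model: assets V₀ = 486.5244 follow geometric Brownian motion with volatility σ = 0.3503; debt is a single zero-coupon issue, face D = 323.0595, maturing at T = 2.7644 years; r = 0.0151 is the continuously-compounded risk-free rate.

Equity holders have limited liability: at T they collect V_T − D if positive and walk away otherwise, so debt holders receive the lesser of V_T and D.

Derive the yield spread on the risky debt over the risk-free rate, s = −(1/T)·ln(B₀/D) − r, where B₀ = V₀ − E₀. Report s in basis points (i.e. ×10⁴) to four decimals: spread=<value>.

spread=339.0754

d₁ = [ln(V₀/D) + (r + σ²/2)T] / (σ√T)
   = [ln(486.5244/323.0595) + (0.0151 + 0.5·0.3503²)·2.7644] / (0.3503·√2.7644)
   = [0.409451 + 0.211352] / 0.582426 = 1.065892
d₂ = d₁ − σ√T = 1.065892 − 0.582426 = 0.483466
N(d₁) = 0.856764,  N(d₂) = 0.685618,  e^(−rT) = 0.959117
E₀ = V₀·N(d₁) − D·e^(−rT)·N(d₂)
   = 486.5244·0.856764 − 323.0595·0.959117·0.685618 = 204.396628
B₀ = V₀ − E₀ = 486.5244 − 204.396628 = 282.127772
spread = −(1/T)·ln(B₀/D) − r = −(1/2.7644)·ln(282.127772/323.0595) − 0.0151 = 0.03390754
in basis points: 0.03390754 × 10⁴ = 339.0754 bp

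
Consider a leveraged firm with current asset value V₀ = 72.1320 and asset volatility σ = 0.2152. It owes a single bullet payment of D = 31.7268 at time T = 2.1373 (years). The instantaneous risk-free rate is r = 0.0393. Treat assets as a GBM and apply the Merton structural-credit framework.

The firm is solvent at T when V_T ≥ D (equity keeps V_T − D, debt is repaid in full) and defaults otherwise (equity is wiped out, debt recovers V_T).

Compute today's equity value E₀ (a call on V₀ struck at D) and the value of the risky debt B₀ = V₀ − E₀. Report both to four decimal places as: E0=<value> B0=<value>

d₁ = [ln(V₀/D) + (r + σ²/2)T] / (σ√T)
   = [ln(72.1320/31.7268) + (0.0393 + 0.5·0.2152²)·2.1373] / (0.2152·√2.1373)
   = [0.821336 + 0.133486] / 0.314612 = 3.034922
d₂ = d₁ − σ√T = 3.034922 − 0.314612 = 2.720310
N(d₁) = 0.998797,  N(d₂) = 0.996739,  e^(−rT) = 0.919435
E₀ = V₀·N(d₁) − D·e^(−rT)·N(d₂)
   = 72.1320·0.998797 − 31.7268·0.919435·0.996739 = 42.969621
B₀ = V₀ − E₀ = 72.1320 − 42.969621 = 29.162379

E0=42.9696 B0=29.1624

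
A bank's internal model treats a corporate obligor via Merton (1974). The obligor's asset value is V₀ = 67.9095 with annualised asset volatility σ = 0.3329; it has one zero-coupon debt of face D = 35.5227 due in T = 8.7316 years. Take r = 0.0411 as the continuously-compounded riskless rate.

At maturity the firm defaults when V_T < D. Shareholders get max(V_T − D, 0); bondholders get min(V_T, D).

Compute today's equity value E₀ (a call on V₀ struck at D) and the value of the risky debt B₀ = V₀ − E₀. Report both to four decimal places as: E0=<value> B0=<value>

E0=46.0757 B0=21.8338

d₁ = [ln(V₀/D) + (r + σ²/2)T] / (σ√T)
   = [ln(67.9095/35.5227) + (0.0411 + 0.5·0.3329²)·8.7316] / (0.3329·√8.7316)
   = [0.648004 + 0.842697] / 0.983696 = 1.515409
d₂ = d₁ − σ√T = 1.515409 − 0.983696 = 0.531714
N(d₁) = 0.935166,  N(d₂) = 0.702538,  e^(−rT) = 0.698466
E₀ = V₀·N(d₁) − D·e^(−rT)·N(d₂)
   = 67.9095·0.935166 − 35.5227·0.698466·0.702538 = 46.075682
B₀ = V₀ − E₀ = 67.9095 − 46.075682 = 21.833818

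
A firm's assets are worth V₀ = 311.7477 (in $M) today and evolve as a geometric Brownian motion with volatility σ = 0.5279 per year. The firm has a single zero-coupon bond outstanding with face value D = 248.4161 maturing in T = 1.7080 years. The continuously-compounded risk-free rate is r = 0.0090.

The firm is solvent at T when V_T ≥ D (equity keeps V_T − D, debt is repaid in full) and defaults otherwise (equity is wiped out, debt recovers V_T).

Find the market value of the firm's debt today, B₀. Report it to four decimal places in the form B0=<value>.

B0=198.7287

d₁ = [ln(V₀/D) + (r + σ²/2)T] / (σ√T)
   = [ln(311.7477/248.4161) + (0.0090 + 0.5·0.5279²)·1.7080] / (0.5279·√1.7080)
   = [0.227089 + 0.253363] / 0.689915 = 0.696394
d₂ = d₁ − σ√T = 0.696394 − 0.689915 = 0.006479
N(d₁) = 0.756909,  N(d₂) = 0.502585,  e^(−rT) = 0.984746
E₀ = V₀·N(d₁) − D·e^(−rT)·N(d₂)
   = 311.7477·0.756909 − 248.4161·0.984746·0.502585 = 113.019005
B₀ = V₀ − E₀ = 311.7477 − 113.019005 = 198.728695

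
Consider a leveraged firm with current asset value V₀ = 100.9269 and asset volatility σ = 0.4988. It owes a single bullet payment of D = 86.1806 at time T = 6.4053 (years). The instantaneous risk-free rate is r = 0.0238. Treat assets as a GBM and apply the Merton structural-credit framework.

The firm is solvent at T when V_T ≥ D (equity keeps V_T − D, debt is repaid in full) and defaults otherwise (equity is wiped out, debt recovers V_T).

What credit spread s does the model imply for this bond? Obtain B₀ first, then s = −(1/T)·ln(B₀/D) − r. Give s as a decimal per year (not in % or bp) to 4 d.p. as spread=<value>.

spread=0.0773

d₁ = [ln(V₀/D) + (r + σ²/2)T] / (σ√T)
   = [ln(100.9269/86.1806) + (0.0238 + 0.5·0.4988²)·6.4053] / (0.4988·√6.4053)
   = [0.157951 + 0.949270] / 1.262398 = 0.877078
d₂ = d₁ − σ√T = 0.877078 − 1.262398 = -0.385319
N(d₁) = 0.809778,  N(d₂) = 0.350000,  e^(−rT) = 0.858605
E₀ = V₀·N(d₁) − D·e^(−rT)·N(d₂)
   = 100.9269·0.809778 − 86.1806·0.858605·0.350000 = 55.830060
B₀ = V₀ − E₀ = 100.9269 − 55.830060 = 45.096840
spread = −(1/T)·ln(B₀/D) − r = −(1/6.4053)·ln(45.096840/86.1806) − 0.0238 = 0.07730891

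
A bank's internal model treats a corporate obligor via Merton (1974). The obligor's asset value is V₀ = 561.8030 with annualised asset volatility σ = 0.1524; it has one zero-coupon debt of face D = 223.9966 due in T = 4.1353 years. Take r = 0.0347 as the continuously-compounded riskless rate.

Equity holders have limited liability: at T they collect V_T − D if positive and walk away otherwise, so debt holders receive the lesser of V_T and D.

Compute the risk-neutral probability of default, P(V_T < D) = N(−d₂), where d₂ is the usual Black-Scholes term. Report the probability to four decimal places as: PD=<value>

d₁ = [ln(V₀/D) + (r + σ²/2)T] / (σ√T)
   = [ln(561.8030/223.9966) + (0.0347 + 0.5·0.1524²)·4.1353] / (0.1524·√4.1353)
   = [0.919520 + 0.191518] / 0.309912 = 3.585011
d₂ = d₁ − σ√T = 3.585011 − 0.309912 = 3.275099
risk-neutral PD = N(−d₂) = N(-3.275099) = 0.000528

PD=0.0005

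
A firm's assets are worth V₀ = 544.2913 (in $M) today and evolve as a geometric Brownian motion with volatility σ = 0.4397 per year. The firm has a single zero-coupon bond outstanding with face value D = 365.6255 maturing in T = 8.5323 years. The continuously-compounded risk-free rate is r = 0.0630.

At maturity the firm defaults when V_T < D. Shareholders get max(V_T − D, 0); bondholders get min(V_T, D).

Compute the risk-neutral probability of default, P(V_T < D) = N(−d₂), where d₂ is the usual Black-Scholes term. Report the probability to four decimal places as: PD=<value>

PD=0.4657

d₁ = [ln(V₀/D) + (r + σ²/2)T] / (σ√T)
   = [ln(544.2913/365.6255) + (0.0630 + 0.5·0.4397²)·8.5323] / (0.4397·√8.5323)
   = [0.397875 + 1.362336] / 1.284368 = 1.370488
d₂ = d₁ − σ√T = 1.370488 − 1.284368 = 0.086119
risk-neutral PD = N(−d₂) = N(-0.086119) = 0.465686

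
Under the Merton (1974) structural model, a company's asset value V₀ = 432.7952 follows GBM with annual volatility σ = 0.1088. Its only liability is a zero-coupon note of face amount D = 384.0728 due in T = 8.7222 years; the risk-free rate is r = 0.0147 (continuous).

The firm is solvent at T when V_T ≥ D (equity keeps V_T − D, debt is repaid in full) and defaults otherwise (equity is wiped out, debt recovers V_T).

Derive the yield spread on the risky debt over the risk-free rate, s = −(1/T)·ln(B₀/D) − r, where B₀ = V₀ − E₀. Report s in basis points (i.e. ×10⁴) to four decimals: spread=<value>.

spread=53.5987

d₁ = [ln(V₀/D) + (r + σ²/2)T] / (σ√T)
   = [ln(432.7952/384.0728) + (0.0147 + 0.5·0.1088²)·8.7222] / (0.1088·√8.7222)
   = [0.119433 + 0.179841] / 0.321323 = 0.931378
d₂ = d₁ − σ√T = 0.931378 − 0.321323 = 0.610055
N(d₁) = 0.824171,  N(d₂) = 0.729087,  e^(−rT) = 0.879663
E₀ = V₀·N(d₁) − D·e^(−rT)·N(d₂)
   = 432.7952·0.824171 − 384.0728·0.879663·0.729087 = 110.371707
B₀ = V₀ − E₀ = 432.7952 − 110.371707 = 322.423493
spread = −(1/T)·ln(B₀/D) − r = −(1/8.7222)·ln(322.423493/384.0728) − 0.0147 = 0.00535987
in basis points: 0.00535987 × 10⁴ = 53.5987 bp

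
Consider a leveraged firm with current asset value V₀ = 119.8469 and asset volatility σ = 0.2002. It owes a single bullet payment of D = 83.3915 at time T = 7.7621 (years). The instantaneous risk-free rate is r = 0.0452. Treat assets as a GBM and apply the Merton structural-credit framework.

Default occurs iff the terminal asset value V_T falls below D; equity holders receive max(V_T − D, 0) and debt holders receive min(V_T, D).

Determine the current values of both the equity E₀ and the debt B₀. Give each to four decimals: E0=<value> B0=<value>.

E0=63.2990 B0=56.5479

d₁ = [ln(V₀/D) + (r + σ²/2)T] / (σ√T)
   = [ln(119.8469/83.3915) + (0.0452 + 0.5·0.2002²)·7.7621] / (0.2002·√7.7621)
   = [0.362669 + 0.506400] / 0.557768 = 1.558117
d₂ = d₁ − σ√T = 1.558117 − 0.557768 = 1.000349
N(d₁) = 0.940397,  N(d₂) = 0.841429,  e^(−rT) = 0.704092
E₀ = V₀·N(d₁) − D·e^(−rT)·N(d₂)
   = 119.8469·0.940397 − 83.3915·0.704092·0.841429 = 63.298973
B₀ = V₀ − E₀ = 119.8469 − 63.298973 = 56.547927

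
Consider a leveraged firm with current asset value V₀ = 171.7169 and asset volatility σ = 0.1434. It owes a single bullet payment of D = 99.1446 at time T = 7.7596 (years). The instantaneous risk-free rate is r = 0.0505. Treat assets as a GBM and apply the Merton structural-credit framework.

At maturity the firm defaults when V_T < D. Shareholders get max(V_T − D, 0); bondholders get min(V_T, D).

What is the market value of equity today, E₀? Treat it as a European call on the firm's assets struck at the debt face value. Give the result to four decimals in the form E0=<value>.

E0=104.8459

d₁ = [ln(V₀/D) + (r + σ²/2)T] / (σ√T)
   = [ln(171.7169/99.1446) + (0.0505 + 0.5·0.1434²)·7.7596] / (0.1434·√7.7596)
   = [0.549268 + 0.471642] / 0.399456 = 2.555752
d₂ = d₁ − σ√T = 2.555752 − 0.399456 = 2.156296
N(d₁) = 0.994702,  N(d₂) = 0.984470,  e^(−rT) = 0.675799
E₀ = V₀·N(d₁) − D·e^(−rT)·N(d₂)
   = 171.7169·0.994702 − 99.1446·0.675799·0.984470 = 104.845905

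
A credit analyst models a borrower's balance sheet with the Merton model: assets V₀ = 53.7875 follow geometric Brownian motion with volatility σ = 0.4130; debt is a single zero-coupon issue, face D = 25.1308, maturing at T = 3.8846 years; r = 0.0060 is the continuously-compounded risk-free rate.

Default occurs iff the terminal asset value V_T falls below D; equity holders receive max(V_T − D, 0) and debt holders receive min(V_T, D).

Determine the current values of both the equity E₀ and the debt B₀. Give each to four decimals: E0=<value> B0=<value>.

d₁ = [ln(V₀/D) + (r + σ²/2)T] / (σ√T)
   = [ln(53.7875/25.1308) + (0.0060 + 0.5·0.4130²)·3.8846] / (0.4130·√3.8846)
   = [0.760947 + 0.354604] / 0.813998 = 1.370459
d₂ = d₁ − σ√T = 1.370459 − 0.813998 = 0.556461
N(d₁) = 0.914728,  N(d₂) = 0.711052,  e^(−rT) = 0.976962
E₀ = V₀·N(d₁) − D·e^(−rT)·N(d₂)
   = 53.7875·0.914728 − 25.1308·0.976962·0.711052 = 31.743305
B₀ = V₀ − E₀ = 53.7875 − 31.743305 = 22.044195

E0=31.7433 B0=22.0442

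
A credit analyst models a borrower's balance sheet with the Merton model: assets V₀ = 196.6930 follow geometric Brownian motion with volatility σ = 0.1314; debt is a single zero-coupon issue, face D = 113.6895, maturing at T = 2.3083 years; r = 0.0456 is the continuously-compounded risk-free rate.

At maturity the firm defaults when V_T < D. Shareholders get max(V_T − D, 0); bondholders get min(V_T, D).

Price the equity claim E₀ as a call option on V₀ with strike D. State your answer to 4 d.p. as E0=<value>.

E0=94.3660

d₁ = [ln(V₀/D) + (r + σ²/2)T] / (σ√T)
   = [ln(196.6930/113.6895) + (0.0456 + 0.5·0.1314²)·2.3083] / (0.1314·√2.3083)
   = [0.548173 + 0.125186] / 0.199637 = 3.372914
d₂ = d₁ − σ√T = 3.372914 − 0.199637 = 3.173276
N(d₁) = 0.999628,  N(d₂) = 0.999246,  e^(−rT) = 0.900092
E₀ = V₀·N(d₁) − D·e^(−rT)·N(d₂)
   = 196.6930·0.999628 − 113.6895·0.900092·0.999246 = 94.365983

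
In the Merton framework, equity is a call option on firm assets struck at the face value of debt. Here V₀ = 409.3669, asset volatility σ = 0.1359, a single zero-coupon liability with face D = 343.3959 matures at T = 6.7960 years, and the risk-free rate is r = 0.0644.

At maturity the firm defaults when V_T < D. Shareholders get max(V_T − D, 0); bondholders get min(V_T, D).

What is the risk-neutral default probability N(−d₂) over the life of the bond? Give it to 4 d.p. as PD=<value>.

d₁ = [ln(V₀/D) + (r + σ²/2)T] / (σ√T)
   = [ln(409.3669/343.3959) + (0.0644 + 0.5·0.1359²)·6.7960] / (0.1359·√6.7960)
   = [0.175728 + 0.500419] / 0.354280 = 1.908513
d₂ = d₁ − σ√T = 1.908513 − 0.354280 = 1.554233
risk-neutral PD = N(−d₂) = N(-1.554233) = 0.060064

PD=0.0601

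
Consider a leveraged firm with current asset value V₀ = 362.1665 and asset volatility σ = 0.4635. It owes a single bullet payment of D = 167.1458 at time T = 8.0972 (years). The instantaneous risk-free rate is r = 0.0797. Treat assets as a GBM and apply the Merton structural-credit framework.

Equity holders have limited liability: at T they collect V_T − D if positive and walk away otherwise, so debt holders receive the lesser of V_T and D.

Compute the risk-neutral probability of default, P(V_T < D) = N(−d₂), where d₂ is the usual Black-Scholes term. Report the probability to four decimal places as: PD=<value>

d₁ = [ln(V₀/D) + (r + σ²/2)T] / (σ√T)
   = [ln(362.1665/167.1458) + (0.0797 + 0.5·0.4635²)·8.0972] / (0.4635·√8.0972)
   = [0.773238 + 1.515117] / 1.318916 = 1.735026
d₂ = d₁ − σ√T = 1.735026 − 1.318916 = 0.416110
risk-neutral PD = N(−d₂) = N(-0.416110) = 0.338665

PD=0.3387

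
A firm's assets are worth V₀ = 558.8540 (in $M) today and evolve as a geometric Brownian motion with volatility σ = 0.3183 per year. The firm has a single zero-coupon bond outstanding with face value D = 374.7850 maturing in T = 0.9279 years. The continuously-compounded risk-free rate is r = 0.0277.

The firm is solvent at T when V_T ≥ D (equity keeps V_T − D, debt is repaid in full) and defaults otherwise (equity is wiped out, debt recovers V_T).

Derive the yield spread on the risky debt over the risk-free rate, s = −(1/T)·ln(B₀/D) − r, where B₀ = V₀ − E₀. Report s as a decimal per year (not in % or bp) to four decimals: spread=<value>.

spread=0.0154

d₁ = [ln(V₀/D) + (r + σ²/2)T] / (σ√T)
   = [ln(558.8540/374.7850) + (0.0277 + 0.5·0.3183²)·0.9279] / (0.3183·√0.9279)
   = [0.399536 + 0.072708] / 0.306611 = 1.540206
d₂ = d₁ − σ√T = 1.540206 − 0.306611 = 1.233596
N(d₁) = 0.938245,  N(d₂) = 0.891323,  e^(−rT) = 0.974625
E₀ = V₀·N(d₁) − D·e^(−rT)·N(d₂)
   = 558.8540·0.938245 − 374.7850·0.974625·0.891323 = 198.764130
B₀ = V₀ − E₀ = 558.8540 − 198.764130 = 360.089870
spread = −(1/T)·ln(B₀/D) − r = −(1/0.9279)·ln(360.089870/374.7850) − 0.0277 = 0.01540690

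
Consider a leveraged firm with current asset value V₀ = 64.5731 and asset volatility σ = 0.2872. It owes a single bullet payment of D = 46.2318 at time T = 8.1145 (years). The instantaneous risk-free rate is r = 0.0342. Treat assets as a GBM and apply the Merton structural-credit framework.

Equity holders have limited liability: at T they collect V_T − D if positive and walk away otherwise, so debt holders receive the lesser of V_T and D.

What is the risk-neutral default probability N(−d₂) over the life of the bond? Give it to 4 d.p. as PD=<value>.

d₁ = [ln(V₀/D) + (r + σ²/2)T] / (σ√T)
   = [ln(64.5731/46.2318) + (0.0342 + 0.5·0.2872²)·8.1145] / (0.2872·√8.1145)
   = [0.334130 + 0.612173] / 0.818117 = 1.156685
d₂ = d₁ − σ√T = 1.156685 − 0.818117 = 0.338568
risk-neutral PD = N(−d₂) = N(-0.338568) = 0.367467

PD=0.3675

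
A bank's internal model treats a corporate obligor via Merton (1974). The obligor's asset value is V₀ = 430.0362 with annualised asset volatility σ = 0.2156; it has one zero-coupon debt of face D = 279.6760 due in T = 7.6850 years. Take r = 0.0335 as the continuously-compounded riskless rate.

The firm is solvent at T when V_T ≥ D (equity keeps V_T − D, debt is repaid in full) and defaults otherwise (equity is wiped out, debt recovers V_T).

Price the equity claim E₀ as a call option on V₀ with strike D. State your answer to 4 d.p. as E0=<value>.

E0=224.8149

d₁ = [ln(V₀/D) + (r + σ²/2)T] / (σ√T)
   = [ln(430.0362/279.6760) + (0.0335 + 0.5·0.2156²)·7.6850] / (0.2156·√7.6850)
   = [0.430238 + 0.436060] / 0.597683 = 1.449427
d₂ = d₁ − σ√T = 1.449427 − 0.597683 = 0.851744
N(d₁) = 0.926391,  N(d₂) = 0.802822,  e^(−rT) = 0.773022
E₀ = V₀·N(d₁) − D·e^(−rT)·N(d₂)
   = 430.0362·0.926391 − 279.6760·0.773022·0.802822 = 224.814877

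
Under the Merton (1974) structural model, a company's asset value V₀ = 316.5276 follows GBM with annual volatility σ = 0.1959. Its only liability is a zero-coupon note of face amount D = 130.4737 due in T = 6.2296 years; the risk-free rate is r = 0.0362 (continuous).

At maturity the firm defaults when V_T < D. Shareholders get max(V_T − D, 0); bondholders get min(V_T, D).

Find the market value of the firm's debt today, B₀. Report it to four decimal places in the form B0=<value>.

B0=103.7896

d₁ = [ln(V₀/D) + (r + σ²/2)T] / (σ√T)
   = [ln(316.5276/130.4737) + (0.0362 + 0.5·0.1959²)·6.2296] / (0.1959·√6.2296)
   = [0.886239 + 0.345048] / 0.488950 = 2.518225
d₂ = d₁ − σ√T = 2.518225 − 0.488950 = 2.029275
N(d₁) = 0.994103,  N(d₂) = 0.978785,  e^(−rT) = 0.798108
E₀ = V₀·N(d₁) − D·e^(−rT)·N(d₂)
   = 316.5276·0.994103 − 130.4737·0.798108·0.978785 = 212.738002
B₀ = V₀ − E₀ = 316.5276 − 212.738002 = 103.789598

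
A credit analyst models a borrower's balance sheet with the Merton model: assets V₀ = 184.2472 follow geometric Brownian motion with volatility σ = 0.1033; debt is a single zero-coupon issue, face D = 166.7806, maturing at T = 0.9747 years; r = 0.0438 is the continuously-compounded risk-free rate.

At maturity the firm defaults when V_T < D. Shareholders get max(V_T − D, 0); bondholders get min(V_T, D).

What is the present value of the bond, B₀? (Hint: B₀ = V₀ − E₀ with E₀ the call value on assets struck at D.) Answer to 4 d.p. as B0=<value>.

B0=159.1624

d₁ = [ln(V₀/D) + (r + σ²/2)T] / (σ√T)
   = [ln(184.2472/166.7806) + (0.0438 + 0.5·0.1033²)·0.9747] / (0.1033·√0.9747)
   = [0.099599 + 0.047892] / 0.101985 = 1.446209
d₂ = d₁ − σ√T = 1.446209 − 0.101985 = 1.344224
N(d₁) = 0.925941,  N(d₂) = 0.910562,  e^(−rT) = 0.958207
E₀ = V₀·N(d₁) − D·e^(−rT)·N(d₂)
   = 184.2472·0.925941 − 166.7806·0.958207·0.910562 = 25.084815
B₀ = V₀ − E₀ = 184.2472 − 25.084815 = 159.162385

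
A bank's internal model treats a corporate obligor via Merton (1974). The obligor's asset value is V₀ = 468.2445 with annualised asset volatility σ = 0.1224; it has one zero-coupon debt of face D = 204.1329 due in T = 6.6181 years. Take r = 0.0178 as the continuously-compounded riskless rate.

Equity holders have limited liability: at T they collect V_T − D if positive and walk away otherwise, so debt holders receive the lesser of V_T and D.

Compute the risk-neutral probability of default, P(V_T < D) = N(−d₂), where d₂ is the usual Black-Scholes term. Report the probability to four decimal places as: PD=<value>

d₁ = [ln(V₀/D) + (r + σ²/2)T] / (σ√T)
   = [ln(468.2445/204.1329) + (0.0178 + 0.5·0.1224²)·6.6181] / (0.1224·√6.6181)
   = [0.830219 + 0.167378] / 0.314882 = 3.168159
d₂ = d₁ − σ√T = 3.168159 − 0.314882 = 2.853277
risk-neutral PD = N(−d₂) = N(-2.853277) = 0.002164

PD=0.0022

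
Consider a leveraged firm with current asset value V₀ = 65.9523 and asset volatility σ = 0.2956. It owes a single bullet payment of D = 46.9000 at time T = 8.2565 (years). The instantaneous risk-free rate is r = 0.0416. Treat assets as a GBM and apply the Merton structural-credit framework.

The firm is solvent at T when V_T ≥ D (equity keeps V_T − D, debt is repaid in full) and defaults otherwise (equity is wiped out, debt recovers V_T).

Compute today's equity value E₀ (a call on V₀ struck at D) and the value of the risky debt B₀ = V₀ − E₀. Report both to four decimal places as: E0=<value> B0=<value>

E0=37.1753 B0=28.7770

d₁ = [ln(V₀/D) + (r + σ²/2)T] / (σ√T)
   = [ln(65.9523/46.9000) + (0.0416 + 0.5·0.2956²)·8.2565] / (0.2956·√8.2565)
   = [0.340914 + 0.704194] / 0.849381 = 1.230436
d₂ = d₁ − σ√T = 1.230436 − 0.849381 = 0.381055
N(d₁) = 0.890733,  N(d₂) = 0.648419,  e^(−rT) = 0.709304
E₀ = V₀·N(d₁) − D·e^(−rT)·N(d₂)
   = 65.9523·0.890733 − 46.9000·0.709304·0.648419 = 37.175346
B₀ = V₀ − E₀ = 65.9523 − 37.175346 = 28.776954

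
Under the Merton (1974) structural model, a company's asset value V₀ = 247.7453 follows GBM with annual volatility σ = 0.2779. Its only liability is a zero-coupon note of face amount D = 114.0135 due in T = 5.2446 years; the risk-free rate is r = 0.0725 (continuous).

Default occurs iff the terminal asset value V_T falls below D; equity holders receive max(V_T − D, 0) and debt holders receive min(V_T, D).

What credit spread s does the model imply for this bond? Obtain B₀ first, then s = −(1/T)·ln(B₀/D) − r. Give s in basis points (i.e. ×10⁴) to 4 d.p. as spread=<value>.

spread=28.6836

d₁ = [ln(V₀/D) + (r + σ²/2)T] / (σ√T)
   = [ln(247.7453/114.0135) + (0.0725 + 0.5·0.2779²)·5.2446] / (0.2779·√5.2446)
   = [0.776084 + 0.582750] / 0.636421 = 2.135117
d₂ = d₁ − σ√T = 2.135117 − 0.636421 = 1.498695
N(d₁) = 0.983624,  N(d₂) = 0.933024,  e^(−rT) = 0.683702
E₀ = V₀·N(d₁) − D·e^(−rT)·N(d₂)
   = 247.7453·0.983624 − 114.0135·0.683702·0.933024 = 170.957947
B₀ = V₀ − E₀ = 247.7453 − 170.957947 = 76.787353
spread = −(1/T)·ln(B₀/D) − r = −(1/5.2446)·ln(76.787353/114.0135) − 0.0725 = 0.00286836
in basis points: 0.00286836 × 10⁴ = 28.6836 bp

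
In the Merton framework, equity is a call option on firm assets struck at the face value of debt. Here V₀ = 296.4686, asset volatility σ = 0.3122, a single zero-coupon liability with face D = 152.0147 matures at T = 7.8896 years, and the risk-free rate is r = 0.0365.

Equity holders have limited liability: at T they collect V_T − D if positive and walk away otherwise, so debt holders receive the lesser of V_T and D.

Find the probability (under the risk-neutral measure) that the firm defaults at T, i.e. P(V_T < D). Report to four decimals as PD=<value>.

PD=0.2573

d₁ = [ln(V₀/D) + (r + σ²/2)T] / (σ√T)
   = [ln(296.4686/152.0147) + (0.0365 + 0.5·0.3122²)·7.8896] / (0.3122·√7.8896)
   = [0.667964 + 0.672465] / 0.876921 = 1.528564
d₂ = d₁ − σ√T = 1.528564 − 0.876921 = 0.651643
risk-neutral PD = N(−d₂) = N(-0.651643) = 0.257316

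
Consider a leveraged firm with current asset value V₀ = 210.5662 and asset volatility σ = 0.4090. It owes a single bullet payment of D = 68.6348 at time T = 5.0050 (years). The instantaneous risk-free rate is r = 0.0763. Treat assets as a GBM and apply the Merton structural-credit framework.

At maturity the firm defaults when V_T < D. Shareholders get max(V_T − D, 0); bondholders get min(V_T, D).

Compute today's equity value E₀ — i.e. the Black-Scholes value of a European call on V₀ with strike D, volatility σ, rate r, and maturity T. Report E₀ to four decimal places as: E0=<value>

d₁ = [ln(V₀/D) + (r + σ²/2)T] / (σ√T)
   = [ln(210.5662/68.6348) + (0.0763 + 0.5·0.4090²)·5.0050] / (0.4090·√5.0050)
   = [1.121000 + 0.800502] / 0.915009 = 2.099982
d₂ = d₁ − σ√T = 2.099982 − 0.915009 = 1.184973
N(d₁) = 0.982135,  N(d₂) = 0.881986,  e^(−rT) = 0.682576
E₀ = V₀·N(d₁) − D·e^(−rT)·N(d₂)
   = 210.5662·0.982135 − 68.6348·0.682576·0.881986 = 165.484704

E0=165.4847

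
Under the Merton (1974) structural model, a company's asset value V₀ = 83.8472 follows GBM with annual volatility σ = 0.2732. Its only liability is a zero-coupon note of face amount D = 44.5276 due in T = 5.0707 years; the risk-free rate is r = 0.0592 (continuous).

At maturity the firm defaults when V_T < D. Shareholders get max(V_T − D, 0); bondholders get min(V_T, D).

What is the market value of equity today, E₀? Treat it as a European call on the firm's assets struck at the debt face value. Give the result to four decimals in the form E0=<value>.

d₁ = [ln(V₀/D) + (r + σ²/2)T] / (σ√T)
   = [ln(83.8472/44.5276) + (0.0592 + 0.5·0.2732²)·5.0707] / (0.2732·√5.0707)
   = [0.632887 + 0.489420] / 0.615198 = 1.824302
d₂ = d₁ − σ√T = 1.824302 − 0.615198 = 1.209105
N(d₁) = 0.965947,  N(d₂) = 0.886689,  e^(−rT) = 0.740681
E₀ = V₀·N(d₁) − D·e^(−rT)·N(d₂)
   = 83.8472·0.965947 − 44.5276·0.740681·0.886689 = 51.748286

E0=51.7483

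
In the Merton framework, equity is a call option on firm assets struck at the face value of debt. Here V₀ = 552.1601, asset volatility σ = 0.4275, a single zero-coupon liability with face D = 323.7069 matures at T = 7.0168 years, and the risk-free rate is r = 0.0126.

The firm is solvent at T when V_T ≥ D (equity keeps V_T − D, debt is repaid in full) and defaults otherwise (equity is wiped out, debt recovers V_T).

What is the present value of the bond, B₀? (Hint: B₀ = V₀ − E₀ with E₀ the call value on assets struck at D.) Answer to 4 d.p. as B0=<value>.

B0=219.2193

d₁ = [ln(V₀/D) + (r + σ²/2)T] / (σ√T)
   = [ln(552.1601/323.7069) + (0.0126 + 0.5·0.4275²)·7.0168] / (0.4275·√7.0168)
   = [0.534000 + 0.729594] / 1.132415 = 1.115839
d₂ = d₁ − σ√T = 1.115839 − 1.132415 = -0.016576
N(d₁) = 0.867755,  N(d₂) = 0.493387,  e^(−rT) = 0.915384
E₀ = V₀·N(d₁) − D·e^(−rT)·N(d₂)
   = 552.1601·0.867755 − 323.7069·0.915384·0.493387 = 332.940771
B₀ = V₀ − E₀ = 552.1601 − 332.940771 = 219.219329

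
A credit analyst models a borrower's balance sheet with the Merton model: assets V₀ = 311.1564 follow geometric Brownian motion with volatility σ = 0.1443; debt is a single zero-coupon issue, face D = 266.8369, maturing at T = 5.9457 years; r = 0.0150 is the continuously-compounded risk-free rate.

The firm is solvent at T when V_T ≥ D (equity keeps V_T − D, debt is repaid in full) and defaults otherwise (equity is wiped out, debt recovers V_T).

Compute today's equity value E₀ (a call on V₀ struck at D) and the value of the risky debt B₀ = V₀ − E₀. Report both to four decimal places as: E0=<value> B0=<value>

E0=81.0514 B0=230.1050

d₁ = [ln(V₀/D) + (r + σ²/2)T] / (σ√T)
   = [ln(311.1564/266.8369) + (0.0150 + 0.5·0.1443²)·5.9457] / (0.1443·√5.9457)
   = [0.153658 + 0.151088] / 0.351858 = 0.866103
d₂ = d₁ − σ√T = 0.866103 − 0.351858 = 0.514245
N(d₁) = 0.806783,  N(d₂) = 0.696460,  e^(−rT) = 0.914676
E₀ = V₀·N(d₁) − D·e^(−rT)·N(d₂)
   = 311.1564·0.806783 − 266.8369·0.914676·0.696460 = 81.051368
B₀ = V₀ − E₀ = 311.1564 − 81.051368 = 230.105032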